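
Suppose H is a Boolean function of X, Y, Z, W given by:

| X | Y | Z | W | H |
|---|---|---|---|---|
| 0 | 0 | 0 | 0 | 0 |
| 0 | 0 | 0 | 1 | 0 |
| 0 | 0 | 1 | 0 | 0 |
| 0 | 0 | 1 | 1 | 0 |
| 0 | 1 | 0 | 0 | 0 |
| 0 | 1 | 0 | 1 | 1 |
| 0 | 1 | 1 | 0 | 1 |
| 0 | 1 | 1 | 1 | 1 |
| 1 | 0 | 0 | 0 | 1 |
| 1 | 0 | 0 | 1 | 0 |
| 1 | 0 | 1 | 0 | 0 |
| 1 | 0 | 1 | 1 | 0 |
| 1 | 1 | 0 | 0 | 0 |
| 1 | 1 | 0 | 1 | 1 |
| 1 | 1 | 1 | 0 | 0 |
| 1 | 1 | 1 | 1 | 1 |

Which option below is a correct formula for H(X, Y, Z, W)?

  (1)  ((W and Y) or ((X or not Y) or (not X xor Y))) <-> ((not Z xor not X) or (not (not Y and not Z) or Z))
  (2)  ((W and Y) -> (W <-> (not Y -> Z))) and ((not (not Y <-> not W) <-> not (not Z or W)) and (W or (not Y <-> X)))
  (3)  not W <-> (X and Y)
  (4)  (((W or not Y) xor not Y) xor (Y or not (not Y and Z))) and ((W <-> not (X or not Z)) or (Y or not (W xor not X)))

2

(1) fails at (0,0,1,0): the formula yields 1, H is 0.
(3) fails at (0,0,0,1): the formula yields 1, H is 0.
(4) fails at (0,0,0,0): the formula yields 1, H is 0.
(2) is the remaining candidate, and it agrees with H on all 16 inputs.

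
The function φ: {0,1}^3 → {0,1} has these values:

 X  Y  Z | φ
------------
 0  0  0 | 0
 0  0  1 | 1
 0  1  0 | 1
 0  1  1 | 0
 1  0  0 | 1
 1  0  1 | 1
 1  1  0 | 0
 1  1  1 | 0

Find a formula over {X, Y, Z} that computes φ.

φ=1 on 4 inputs: (0,0,1), (0,1,0), (1,0,0), (1,0,1). Reading each as a conjunction of literals (¬X·¬Y·Z, ¬X·Y·¬Z, X·¬Y·¬Z, X·¬Y·Z) and taking the OR gives the canonical DNF.

φ(X, Y, Z) = ((((~X & ~Y) & Z) | ((~X & Y) & ~Z)) | ((X & ~Y) & ~Z)) | ((X & ~Y) & Z)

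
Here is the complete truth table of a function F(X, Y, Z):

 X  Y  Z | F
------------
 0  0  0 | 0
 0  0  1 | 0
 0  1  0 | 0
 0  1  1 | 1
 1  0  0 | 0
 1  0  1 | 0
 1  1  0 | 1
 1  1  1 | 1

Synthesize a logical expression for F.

F=1 on 3 inputs: (0,1,1), (1,1,0), (1,1,1). Reading each as a conjunction of literals (¬X·Y·Z, X·Y·¬Z, X·Y·Z) and taking the OR gives the canonical DNF.

F(X, Y, Z) = (((X' · Y) · Z) + ((X · Y) · Z')) + ((X · Y) · Z)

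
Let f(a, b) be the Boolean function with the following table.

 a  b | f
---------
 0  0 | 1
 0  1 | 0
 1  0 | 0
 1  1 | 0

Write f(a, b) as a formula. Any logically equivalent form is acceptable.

The output is 1 only when every input is 0 — NOR of all inputs.

f(a, b) = ¬(a ∨ b)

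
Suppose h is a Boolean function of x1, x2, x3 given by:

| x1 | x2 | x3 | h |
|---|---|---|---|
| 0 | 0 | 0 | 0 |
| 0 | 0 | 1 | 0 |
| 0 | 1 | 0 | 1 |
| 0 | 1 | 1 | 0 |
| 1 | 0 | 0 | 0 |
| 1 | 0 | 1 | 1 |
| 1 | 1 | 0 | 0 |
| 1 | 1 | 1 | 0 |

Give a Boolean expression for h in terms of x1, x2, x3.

h(x1, x2, x3) = ((~x1 & x2) & ~x3) | ((x1 & ~x2) & x3)

The 1-rows are (0,1,0), (1,0,1). Each contributes one minterm — ¬x1·x2·¬x3; x1·¬x2·x3 — and their disjunction is a sum-of-products form of h.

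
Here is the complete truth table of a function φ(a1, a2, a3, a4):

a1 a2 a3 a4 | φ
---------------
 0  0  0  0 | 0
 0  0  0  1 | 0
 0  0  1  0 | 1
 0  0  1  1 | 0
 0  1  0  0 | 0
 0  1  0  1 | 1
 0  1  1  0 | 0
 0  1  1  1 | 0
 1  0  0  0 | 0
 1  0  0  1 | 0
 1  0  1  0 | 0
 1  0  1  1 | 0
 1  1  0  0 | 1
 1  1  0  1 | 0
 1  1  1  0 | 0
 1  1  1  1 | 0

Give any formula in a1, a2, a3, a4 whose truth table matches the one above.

φ(a1, a2, a3, a4) = ((((~a1 & ~a2) & a3) & ~a4) | (((~a1 & a2) & ~a3) & a4)) | (((a1 & a2) & ~a3) & ~a4)

The 1-rows are (0,0,1,0), (0,1,0,1), (1,1,0,0). Each contributes one minterm — ¬a1·¬a2·a3·¬a4; ¬a1·a2·¬a3·a4; a1·a2·¬a3·¬a4 — and their disjunction is a sum-of-products form of φ.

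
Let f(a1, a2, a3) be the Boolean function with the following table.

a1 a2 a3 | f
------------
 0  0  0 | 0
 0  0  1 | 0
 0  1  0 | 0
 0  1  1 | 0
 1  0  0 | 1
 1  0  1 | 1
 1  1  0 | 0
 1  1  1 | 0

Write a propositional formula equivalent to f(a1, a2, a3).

f(a1, a2, a3) = ((a1 · a2') · a3') + ((a1 · a2') · a3)

The 1-rows are (1,0,0), (1,0,1). Each contributes one minterm — a1·¬a2·¬a3; a1·¬a2·a3 — and their disjunction is a sum-of-products form of f.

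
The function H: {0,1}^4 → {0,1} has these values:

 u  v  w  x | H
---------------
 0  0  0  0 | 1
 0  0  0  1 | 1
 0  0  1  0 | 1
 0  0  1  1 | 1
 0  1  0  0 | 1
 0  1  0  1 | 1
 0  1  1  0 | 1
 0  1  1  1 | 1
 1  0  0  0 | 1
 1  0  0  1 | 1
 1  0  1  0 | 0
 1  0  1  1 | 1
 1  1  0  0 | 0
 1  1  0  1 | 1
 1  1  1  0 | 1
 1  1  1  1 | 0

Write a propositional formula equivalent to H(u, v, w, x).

H is 0 on only 3 rows — (1,0,1,0), (1,1,0,0), (1,1,1,1). Writing each as a minterm (u·¬v·w·¬x, u·v·¬w·¬x, u·v·w·x) and OR-ing them characterizes exactly where H=0, so H is the negation of that disjunction.

H(u, v, w, x) = ~(((((u & ~v) & w) & ~x) | (((u & v) & ~w) & ~x)) | (((u & v) & w) & x))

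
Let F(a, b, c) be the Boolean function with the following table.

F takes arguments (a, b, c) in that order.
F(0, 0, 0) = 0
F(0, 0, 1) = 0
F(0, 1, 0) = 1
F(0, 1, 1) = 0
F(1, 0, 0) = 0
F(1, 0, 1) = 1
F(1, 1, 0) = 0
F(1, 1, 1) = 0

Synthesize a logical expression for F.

F(a, b, c) = ((~a & b) & ~c) | ((a & ~b) & c)

The 1-rows are (0,1,0), (1,0,1). Each contributes one minterm — ¬a·b·¬c; a·¬b·c — and their disjunction is a sum-of-products form of F.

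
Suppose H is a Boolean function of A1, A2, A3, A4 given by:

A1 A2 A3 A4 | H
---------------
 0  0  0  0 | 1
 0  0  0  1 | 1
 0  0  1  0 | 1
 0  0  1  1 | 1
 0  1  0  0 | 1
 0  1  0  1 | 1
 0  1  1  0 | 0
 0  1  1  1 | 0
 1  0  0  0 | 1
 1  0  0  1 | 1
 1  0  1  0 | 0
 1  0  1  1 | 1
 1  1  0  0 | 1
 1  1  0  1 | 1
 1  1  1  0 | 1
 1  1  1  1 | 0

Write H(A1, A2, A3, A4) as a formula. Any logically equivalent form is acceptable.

H(A1, A2, A3, A4) = NOT ((((((NOT A1 AND A2) AND A3) AND NOT A4) OR (((NOT A1 AND A2) AND A3) AND A4)) OR (((A1 AND NOT A2) AND A3) AND NOT A4)) OR (((A1 AND A2) AND A3) AND A4))

The 0-rows are (0,1,1,0), (0,1,1,1), (1,0,1,0), (1,1,1,1). Take each as a conjunction (¬A1·A2·A3·¬A4, ¬A1·A2·A3·A4, A1·¬A2·A3·¬A4, A1·A2·A3·A4), form their disjunction, and complement — that gives a formula that is 1 everywhere H is.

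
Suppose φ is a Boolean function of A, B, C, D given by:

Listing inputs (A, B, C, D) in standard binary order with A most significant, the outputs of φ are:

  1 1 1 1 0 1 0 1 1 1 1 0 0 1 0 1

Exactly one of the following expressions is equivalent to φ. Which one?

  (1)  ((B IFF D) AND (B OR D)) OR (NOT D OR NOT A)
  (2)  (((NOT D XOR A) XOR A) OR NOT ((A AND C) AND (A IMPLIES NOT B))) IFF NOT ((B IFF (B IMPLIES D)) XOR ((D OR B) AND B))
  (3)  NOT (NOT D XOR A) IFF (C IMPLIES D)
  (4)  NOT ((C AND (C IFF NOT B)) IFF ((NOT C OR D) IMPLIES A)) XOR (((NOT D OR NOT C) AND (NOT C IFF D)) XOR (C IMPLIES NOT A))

2

(1): at (0,1,0,0) it gives 1, but φ = 0 — eliminated.
(3): at (0,0,0,0) it gives 0, but φ = 1 — eliminated.
(4): at (0,0,0,1) it gives 0, but φ = 1 — eliminated.
That leaves (2). Evaluating it on every row reproduces the table of φ exactly.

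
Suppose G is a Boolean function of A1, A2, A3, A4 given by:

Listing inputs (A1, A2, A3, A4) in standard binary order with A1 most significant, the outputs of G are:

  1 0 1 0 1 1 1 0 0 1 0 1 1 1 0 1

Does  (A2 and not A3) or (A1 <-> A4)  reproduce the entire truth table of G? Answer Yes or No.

Test each input against both G and the formula:
  A1=0, A2=0, A3=0, A4=0: formula gives 1, G = 1 ✓
  A1=0, A2=0, A3=0, A4=1: formula gives 0, G = 0 ✓
  A1=0, A2=0, A3=1, A4=0: formula gives 1, G = 1 ✓
  A1=0, A2=0, A3=1, A4=1: formula gives 0, G = 0 ✓
  …and likewise for the remaining 12 rows.
All 16 rows match — the expression computes G exactly.

Yes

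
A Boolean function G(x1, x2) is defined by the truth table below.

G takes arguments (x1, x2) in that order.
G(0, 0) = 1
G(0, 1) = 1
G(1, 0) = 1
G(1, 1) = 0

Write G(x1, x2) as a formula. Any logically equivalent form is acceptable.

The output is 0 only when every input is 1 — NAND of all inputs.

G(x1, x2) = ¬(x1 ∧ x2)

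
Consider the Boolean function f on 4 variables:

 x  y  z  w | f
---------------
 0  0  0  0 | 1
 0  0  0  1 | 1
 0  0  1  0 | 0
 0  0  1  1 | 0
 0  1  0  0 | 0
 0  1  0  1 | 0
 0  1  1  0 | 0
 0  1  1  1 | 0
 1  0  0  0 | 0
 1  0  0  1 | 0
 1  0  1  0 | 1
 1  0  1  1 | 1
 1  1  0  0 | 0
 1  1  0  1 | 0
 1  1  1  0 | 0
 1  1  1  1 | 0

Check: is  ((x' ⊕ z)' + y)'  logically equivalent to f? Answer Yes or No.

Yes

Test each input against both f and the formula:
  x=0, y=0, z=0, w=0: formula gives 1, f = 1 ✓
  x=0, y=0, z=0, w=1: formula gives 1, f = 1 ✓
  x=0, y=0, z=1, w=0: formula gives 0, f = 0 ✓
  x=0, y=0, z=1, w=1: formula gives 0, f = 0 ✓
  …and likewise for the remaining 12 rows.
No disagreement on any input; they are logically equivalent.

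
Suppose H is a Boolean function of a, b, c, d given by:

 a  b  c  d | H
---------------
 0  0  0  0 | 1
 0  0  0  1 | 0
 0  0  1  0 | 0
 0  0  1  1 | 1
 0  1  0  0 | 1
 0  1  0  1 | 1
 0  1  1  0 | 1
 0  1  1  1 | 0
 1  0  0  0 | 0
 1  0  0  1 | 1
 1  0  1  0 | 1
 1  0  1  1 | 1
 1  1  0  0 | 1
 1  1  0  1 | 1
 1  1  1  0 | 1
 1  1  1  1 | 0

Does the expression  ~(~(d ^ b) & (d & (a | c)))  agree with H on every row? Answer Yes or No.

Check the formula against H row by row:
  a=0, b=0, c=0, d=0: formula gives 1, H = 1 ✓
  a=0, b=0, c=0, d=1: formula gives 1, but H = 0 ✗
Row (0,0,0,1) is a counterexample, so the formula is not equivalent to H.

No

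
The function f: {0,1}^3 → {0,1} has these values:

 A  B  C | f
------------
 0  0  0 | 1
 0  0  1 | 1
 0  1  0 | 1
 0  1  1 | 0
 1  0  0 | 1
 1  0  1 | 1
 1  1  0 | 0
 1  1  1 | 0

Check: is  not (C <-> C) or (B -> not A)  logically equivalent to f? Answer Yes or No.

Check the formula against f row by row:
  A=0, B=0, C=0: formula gives 1, f = 1 ✓
  A=0, B=0, C=1: formula gives 1, f = 1 ✓
  A=0, B=1, C=0: formula gives 1, f = 1 ✓
  A=0, B=1, C=1: formula gives 1, but f = 0 ✗
A single disagreement suffices: at (0,1,1) they differ, so the formula does not compute f.

No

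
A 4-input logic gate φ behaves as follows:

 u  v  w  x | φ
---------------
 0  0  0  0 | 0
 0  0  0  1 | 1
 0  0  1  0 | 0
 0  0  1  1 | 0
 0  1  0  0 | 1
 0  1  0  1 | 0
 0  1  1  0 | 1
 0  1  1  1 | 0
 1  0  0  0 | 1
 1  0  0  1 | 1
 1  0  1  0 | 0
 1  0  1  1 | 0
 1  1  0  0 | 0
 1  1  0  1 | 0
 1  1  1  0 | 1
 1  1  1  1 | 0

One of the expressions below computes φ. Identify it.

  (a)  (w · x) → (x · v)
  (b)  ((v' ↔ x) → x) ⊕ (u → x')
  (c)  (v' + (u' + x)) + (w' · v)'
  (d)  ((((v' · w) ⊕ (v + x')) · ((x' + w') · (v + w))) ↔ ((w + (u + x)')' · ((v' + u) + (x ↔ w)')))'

(a) disagrees with φ on (0,0,0,0) (formula → 1, table → 0); rule it out.
(b) disagrees with φ on (0,0,0,1) (formula → 0, table → 1); rule it out.
(c) disagrees with φ on (0,0,0,0) (formula → 1, table → 0); rule it out.
(d) is the remaining candidate, and it agrees with φ on all 16 inputs.

d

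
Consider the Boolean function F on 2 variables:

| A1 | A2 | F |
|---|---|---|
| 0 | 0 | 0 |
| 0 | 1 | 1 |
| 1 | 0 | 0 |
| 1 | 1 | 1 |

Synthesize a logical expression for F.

The output simply equals A2.

F(A1, A2) = A2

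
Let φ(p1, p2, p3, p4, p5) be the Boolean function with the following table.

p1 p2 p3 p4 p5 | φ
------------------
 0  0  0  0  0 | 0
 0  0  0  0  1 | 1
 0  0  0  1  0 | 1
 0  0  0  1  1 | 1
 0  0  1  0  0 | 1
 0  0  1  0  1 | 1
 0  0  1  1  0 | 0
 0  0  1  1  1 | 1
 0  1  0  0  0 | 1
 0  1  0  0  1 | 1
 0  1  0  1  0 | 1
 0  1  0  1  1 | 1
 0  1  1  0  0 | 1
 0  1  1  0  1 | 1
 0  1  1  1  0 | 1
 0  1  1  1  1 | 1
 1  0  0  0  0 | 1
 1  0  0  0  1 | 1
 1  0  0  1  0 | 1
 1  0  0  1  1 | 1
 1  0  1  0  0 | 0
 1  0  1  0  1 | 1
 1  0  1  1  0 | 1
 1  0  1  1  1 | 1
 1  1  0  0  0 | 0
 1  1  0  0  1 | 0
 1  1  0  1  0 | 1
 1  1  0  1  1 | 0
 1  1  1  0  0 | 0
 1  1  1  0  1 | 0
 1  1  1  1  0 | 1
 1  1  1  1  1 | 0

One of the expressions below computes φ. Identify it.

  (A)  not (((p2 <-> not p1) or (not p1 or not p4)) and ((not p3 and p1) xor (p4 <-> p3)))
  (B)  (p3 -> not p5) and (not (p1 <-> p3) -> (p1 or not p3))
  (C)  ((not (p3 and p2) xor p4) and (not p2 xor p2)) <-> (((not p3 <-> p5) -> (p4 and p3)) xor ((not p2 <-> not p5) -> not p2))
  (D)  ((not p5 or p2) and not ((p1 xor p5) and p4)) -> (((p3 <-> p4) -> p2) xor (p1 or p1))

D

(A): at (0,0,0,0,1) it gives 0, but φ = 1 — eliminated.
(B): at (0,0,0,0,0) it gives 1, but φ = 0 — eliminated.
(C): at (0,0,0,1,1) it gives 0, but φ = 1 — eliminated.
That leaves (D). Evaluating it on every row reproduces the table of φ exactly.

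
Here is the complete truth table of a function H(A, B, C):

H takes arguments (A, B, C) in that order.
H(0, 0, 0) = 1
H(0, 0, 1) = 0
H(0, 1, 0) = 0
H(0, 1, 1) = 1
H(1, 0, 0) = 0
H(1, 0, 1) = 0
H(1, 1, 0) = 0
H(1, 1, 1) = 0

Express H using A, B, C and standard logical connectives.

H(A, B, C) = ((NOT A AND NOT B) AND NOT C) OR ((NOT A AND B) AND C)

Collect the rows where H=1 — (0,0,0), (0,1,1) — and write one minterm per row: ¬A·¬B·¬C, ¬A·B·C. Their union (logical OR) reproduces the table exactly.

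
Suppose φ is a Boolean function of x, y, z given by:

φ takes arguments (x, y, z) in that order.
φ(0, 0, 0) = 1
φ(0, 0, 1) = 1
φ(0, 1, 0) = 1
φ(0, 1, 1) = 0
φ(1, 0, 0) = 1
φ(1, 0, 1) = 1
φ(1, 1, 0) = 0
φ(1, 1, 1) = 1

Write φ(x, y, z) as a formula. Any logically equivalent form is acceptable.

φ(x, y, z) = NOT (((NOT x AND y) AND z) OR ((x AND y) AND NOT z))

The 0-rows are (0,1,1), (1,1,0). Take each as a conjunction (¬x·y·z, x·y·¬z), form their disjunction, and complement — that gives a formula that is 1 everywhere φ is.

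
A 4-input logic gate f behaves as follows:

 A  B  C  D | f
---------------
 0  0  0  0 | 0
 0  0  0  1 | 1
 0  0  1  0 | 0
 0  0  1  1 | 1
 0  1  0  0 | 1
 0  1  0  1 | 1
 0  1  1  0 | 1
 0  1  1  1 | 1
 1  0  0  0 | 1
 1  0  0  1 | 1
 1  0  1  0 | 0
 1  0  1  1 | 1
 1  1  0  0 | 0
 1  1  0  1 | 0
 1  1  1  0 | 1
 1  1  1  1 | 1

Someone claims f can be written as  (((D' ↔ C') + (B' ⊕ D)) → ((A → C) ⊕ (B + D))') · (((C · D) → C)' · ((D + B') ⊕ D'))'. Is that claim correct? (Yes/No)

Yes

Test each input against both f and the formula:
  A=0, B=0, C=0, D=0: formula gives 0, f = 0 ✓
  A=0, B=0, C=0, D=1: formula gives 1, f = 1 ✓
  A=0, B=0, C=1, D=0: formula gives 0, f = 0 ✓
  A=0, B=0, C=1, D=1: formula gives 1, f = 1 ✓
  …and likewise for the remaining 12 rows.
All 16 rows match — the expression computes f exactly.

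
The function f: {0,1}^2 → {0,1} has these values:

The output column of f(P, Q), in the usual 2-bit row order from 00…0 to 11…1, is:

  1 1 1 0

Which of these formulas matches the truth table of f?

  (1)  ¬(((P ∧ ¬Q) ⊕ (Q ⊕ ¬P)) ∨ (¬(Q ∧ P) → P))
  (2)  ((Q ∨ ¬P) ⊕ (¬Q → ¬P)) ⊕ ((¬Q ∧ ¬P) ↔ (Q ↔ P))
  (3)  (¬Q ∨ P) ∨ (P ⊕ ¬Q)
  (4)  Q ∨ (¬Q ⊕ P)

(1) disagrees with f on (0,0) (formula → 0, table → 1); rule it out.
(3) disagrees with f on (0,1) (formula → 0, table → 1); rule it out.
(4) disagrees with f on (1,0) (formula → 0, table → 1); rule it out.
Only (2) survives; checking it on all 4 rows confirms it matches f.

2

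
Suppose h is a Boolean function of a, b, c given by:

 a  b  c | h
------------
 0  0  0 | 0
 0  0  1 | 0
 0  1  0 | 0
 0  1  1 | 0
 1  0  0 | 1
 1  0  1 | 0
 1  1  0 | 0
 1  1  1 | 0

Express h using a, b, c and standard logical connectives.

h(a, b, c) = (a ∧ ¬b) ∧ ¬c

Only row (1,0,0) gives 1. That row's minterm a·¬b·¬c is h directly.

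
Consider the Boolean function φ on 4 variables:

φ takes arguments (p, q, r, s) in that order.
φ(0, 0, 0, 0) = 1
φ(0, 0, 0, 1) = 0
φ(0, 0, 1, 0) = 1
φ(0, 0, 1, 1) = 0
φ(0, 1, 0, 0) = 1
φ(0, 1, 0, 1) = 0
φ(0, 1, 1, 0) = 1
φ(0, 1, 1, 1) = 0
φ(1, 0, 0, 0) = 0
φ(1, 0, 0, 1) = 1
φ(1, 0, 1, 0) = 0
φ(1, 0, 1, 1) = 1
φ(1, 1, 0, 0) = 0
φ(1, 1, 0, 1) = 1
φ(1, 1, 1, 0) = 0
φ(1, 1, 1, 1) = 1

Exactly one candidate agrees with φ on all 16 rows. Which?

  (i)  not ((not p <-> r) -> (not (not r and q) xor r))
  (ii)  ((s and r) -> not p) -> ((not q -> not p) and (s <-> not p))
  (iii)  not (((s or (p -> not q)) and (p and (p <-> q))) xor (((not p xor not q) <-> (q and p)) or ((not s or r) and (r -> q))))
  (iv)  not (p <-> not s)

(i) fails at (0,0,0,0): the formula yields 0, φ is 1.
(ii) fails at (0,0,0,0): the formula yields 0, φ is 1.
(iii) fails at (0,0,0,0): the formula yields 0, φ is 1.
That leaves (iv). Evaluating it on every row reproduces the table of φ exactly.

iv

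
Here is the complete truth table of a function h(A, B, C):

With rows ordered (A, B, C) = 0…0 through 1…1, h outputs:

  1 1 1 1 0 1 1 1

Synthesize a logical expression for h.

h(A, B, C) = ((A · B') · C')'

Only row (1,0,0) gives 0. So h is 1 everywhere except there — the complement of the minterm A·¬B·¬C.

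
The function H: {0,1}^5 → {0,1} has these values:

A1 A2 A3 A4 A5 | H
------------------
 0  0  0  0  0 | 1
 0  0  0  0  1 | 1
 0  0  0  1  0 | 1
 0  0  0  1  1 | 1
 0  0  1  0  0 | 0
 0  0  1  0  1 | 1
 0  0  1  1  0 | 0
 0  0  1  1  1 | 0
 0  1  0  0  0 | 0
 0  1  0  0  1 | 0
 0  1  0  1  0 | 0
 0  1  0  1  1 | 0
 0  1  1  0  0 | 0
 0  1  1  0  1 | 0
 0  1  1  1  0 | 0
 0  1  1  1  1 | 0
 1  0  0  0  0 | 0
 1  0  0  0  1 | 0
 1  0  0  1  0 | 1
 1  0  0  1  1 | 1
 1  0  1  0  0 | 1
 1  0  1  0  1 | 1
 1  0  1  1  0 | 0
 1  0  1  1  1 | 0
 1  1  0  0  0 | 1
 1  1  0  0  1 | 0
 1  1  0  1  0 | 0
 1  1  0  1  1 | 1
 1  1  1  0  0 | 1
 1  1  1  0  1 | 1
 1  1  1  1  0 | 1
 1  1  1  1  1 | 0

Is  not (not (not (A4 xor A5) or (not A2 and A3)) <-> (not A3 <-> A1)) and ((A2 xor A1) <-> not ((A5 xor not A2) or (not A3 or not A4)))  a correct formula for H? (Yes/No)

No

Test each input against both H and the formula:
  A1=0, A2=0, A3=0, A4=0, A5=0: formula gives 0, but H = 1 ✗
A single disagreement suffices: at (0,0,0,0,0) they differ, so the formula does not compute H.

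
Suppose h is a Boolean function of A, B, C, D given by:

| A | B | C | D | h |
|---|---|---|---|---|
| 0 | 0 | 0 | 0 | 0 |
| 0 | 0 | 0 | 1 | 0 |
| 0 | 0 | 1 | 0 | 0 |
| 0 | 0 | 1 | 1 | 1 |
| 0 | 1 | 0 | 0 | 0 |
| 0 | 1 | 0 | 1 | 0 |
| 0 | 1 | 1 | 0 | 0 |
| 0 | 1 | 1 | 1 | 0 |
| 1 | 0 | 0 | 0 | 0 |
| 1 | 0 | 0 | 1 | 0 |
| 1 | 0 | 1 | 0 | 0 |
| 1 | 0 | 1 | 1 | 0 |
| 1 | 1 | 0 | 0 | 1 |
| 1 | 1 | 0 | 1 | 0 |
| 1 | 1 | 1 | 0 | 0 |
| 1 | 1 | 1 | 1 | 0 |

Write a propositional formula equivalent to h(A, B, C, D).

h(A, B, C, D) = (((NOT A AND NOT B) AND C) AND D) OR (((A AND B) AND NOT C) AND NOT D)

The 1-rows are (0,0,1,1), (1,1,0,0). Each contributes one minterm — ¬A·¬B·C·D; A·B·¬C·¬D — and their disjunction is a sum-of-products form of h.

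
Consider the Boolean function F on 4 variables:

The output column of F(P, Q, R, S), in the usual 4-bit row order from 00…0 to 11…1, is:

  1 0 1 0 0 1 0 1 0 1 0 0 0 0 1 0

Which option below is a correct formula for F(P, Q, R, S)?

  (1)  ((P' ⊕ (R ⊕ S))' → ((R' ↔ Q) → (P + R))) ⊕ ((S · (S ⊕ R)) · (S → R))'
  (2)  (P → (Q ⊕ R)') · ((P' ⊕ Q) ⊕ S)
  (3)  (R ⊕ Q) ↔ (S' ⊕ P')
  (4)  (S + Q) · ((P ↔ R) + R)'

2

(1): at (0,0,0,0) it gives 0, but F = 1 — eliminated.
(3): at (0,0,1,0) it gives 0, but F = 1 — eliminated.
(4): at (0,0,0,0) it gives 0, but F = 1 — eliminated.
(2) is the remaining candidate, and it agrees with F on all 16 inputs.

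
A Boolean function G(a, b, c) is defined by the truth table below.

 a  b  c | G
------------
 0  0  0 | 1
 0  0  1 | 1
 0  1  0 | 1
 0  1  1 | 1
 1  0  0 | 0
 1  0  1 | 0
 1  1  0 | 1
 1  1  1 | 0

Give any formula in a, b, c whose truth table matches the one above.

G is 0 on only 3 rows — (1,0,0), (1,0,1), (1,1,1). Writing each as a minterm (a·¬b·¬c, a·¬b·c, a·b·c) and OR-ing them characterizes exactly where G=0, so G is the negation of that disjunction.

G(a, b, c) = ~((((a & ~b) & ~c) | ((a & ~b) & c)) | ((a & b) & c))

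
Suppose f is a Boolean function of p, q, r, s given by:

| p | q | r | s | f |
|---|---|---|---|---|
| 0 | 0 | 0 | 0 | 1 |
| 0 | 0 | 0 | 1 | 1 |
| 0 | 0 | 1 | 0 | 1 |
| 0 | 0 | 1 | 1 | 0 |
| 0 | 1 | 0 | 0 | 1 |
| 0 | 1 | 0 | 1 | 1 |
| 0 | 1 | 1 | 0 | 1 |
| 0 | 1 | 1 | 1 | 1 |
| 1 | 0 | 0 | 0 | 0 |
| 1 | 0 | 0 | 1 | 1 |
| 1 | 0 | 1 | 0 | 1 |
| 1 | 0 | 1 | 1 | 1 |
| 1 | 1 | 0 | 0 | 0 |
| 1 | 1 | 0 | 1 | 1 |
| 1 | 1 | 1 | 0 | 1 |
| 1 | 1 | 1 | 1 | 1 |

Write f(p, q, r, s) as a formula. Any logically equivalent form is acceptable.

f(p, q, r, s) = ~(((((~p & ~q) & r) & s) | (((p & ~q) & ~r) & ~s)) | (((p & q) & ~r) & ~s))

There are just 3 zero rows: (0,0,1,1), (1,0,0,0), (1,1,0,0). Their minterms are ¬p·¬q·r·s, p·¬q·¬r·¬s, p·q·¬r·¬s; the OR of those covers precisely the 0-outputs, and negating it yields f.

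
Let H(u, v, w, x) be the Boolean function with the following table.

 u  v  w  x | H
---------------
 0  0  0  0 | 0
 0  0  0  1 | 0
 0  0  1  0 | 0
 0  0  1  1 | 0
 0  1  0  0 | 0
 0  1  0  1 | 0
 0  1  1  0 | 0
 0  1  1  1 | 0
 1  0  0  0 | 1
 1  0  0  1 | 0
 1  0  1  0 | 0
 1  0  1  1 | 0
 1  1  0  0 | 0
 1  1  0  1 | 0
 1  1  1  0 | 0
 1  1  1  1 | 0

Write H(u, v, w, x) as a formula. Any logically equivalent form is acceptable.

H(u, v, w, x) = ((u AND NOT v) AND NOT w) AND NOT x

H is 1 on exactly one input, (1,0,0,0), whose minterm is u·¬v·¬w·¬x. So H is just that conjunction.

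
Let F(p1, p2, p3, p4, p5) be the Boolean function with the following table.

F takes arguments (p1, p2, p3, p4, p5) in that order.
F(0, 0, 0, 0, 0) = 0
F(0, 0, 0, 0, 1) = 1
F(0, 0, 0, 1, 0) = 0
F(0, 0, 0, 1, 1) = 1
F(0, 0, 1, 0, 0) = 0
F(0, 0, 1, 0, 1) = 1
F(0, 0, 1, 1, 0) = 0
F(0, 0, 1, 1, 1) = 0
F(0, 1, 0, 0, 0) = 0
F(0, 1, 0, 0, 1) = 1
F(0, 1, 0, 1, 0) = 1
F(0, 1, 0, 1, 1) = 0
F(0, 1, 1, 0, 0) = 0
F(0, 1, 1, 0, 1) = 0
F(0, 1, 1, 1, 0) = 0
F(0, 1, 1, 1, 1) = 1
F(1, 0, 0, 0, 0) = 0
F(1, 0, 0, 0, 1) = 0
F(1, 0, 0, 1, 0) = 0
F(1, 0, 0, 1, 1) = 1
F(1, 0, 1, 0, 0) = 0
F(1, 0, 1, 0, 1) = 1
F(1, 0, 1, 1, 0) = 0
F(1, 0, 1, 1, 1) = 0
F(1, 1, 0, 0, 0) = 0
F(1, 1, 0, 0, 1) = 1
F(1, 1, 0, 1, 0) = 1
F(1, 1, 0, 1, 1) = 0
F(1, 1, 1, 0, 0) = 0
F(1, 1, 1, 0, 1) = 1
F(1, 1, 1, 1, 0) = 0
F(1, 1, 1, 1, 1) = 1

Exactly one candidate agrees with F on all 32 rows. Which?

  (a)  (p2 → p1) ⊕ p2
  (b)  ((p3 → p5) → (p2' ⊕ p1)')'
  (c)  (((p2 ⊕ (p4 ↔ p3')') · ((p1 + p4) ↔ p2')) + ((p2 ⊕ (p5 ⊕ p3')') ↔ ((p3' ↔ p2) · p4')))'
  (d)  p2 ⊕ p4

c

(a) fails at (0,0,0,0,0): the formula yields 1, F is 0.
(b) fails at (0,0,0,0,0): the formula yields 1, F is 0.
(d) fails at (0,0,0,0,1): the formula yields 0, F is 1.
That leaves (c). Evaluating it on every row reproduces the table of F exactly.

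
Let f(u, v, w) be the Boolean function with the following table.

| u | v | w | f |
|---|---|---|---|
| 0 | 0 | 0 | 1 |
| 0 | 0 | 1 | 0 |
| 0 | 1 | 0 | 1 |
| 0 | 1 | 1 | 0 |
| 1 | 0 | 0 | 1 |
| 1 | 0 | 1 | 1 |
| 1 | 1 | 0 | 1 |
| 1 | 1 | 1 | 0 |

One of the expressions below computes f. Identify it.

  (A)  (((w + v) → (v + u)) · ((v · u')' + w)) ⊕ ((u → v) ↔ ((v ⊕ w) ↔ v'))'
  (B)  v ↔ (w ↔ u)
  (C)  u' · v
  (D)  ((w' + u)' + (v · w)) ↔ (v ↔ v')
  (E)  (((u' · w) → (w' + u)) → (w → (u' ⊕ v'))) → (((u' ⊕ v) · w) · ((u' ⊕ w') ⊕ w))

D

(A) fails at (0,0,0): the formula yields 0, f is 1.
(B) fails at (0,0,0): the formula yields 0, f is 1.
(C) fails at (0,0,0): the formula yields 0, f is 1.
(E) fails at (0,0,0): the formula yields 0, f is 1.
Only (D) survives; checking it on all 8 rows confirms it matches f.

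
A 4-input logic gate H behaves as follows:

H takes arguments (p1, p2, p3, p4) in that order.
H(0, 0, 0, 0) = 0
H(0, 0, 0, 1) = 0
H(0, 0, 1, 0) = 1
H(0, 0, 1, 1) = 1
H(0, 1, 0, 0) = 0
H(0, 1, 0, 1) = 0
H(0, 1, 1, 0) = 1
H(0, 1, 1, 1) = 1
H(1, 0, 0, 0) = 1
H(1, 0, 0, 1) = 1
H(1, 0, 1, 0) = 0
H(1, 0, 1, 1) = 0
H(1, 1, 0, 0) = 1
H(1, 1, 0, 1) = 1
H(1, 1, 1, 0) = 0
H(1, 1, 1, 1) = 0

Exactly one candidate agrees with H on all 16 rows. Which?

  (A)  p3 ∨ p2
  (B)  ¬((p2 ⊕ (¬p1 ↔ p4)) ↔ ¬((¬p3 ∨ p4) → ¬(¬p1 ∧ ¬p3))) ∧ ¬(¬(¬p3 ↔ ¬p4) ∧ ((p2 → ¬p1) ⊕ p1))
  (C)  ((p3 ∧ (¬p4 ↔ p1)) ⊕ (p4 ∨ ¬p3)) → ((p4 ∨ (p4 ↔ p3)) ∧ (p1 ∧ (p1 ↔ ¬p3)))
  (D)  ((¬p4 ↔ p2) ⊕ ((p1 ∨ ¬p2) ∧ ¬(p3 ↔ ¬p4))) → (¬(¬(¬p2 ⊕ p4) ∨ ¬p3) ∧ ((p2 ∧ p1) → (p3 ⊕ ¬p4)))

C

(A) disagrees with H on (0,1,0,0) (formula → 1, table → 0); rule it out.
(B) disagrees with H on (0,0,0,0) (formula → 1, table → 0); rule it out.
(D) disagrees with H on (0,1,0,1) (formula → 1, table → 0); rule it out.
That leaves (C). Evaluating it on every row reproduces the table of H exactly.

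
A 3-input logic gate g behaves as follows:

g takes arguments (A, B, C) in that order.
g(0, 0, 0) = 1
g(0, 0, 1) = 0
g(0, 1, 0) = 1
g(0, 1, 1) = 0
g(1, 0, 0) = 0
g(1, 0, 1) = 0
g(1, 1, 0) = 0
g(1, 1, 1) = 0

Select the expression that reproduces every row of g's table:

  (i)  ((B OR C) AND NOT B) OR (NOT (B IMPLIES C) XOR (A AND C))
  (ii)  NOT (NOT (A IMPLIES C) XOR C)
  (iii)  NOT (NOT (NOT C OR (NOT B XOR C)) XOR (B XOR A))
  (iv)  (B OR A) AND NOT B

ii

(i) fails at (0,0,0): the formula yields 0, g is 1.
(iii) fails at (0,1,0): the formula yields 0, g is 1.
(iv) fails at (0,0,0): the formula yields 0, g is 1.
Only (ii) survives; checking it on all 8 rows confirms it matches g.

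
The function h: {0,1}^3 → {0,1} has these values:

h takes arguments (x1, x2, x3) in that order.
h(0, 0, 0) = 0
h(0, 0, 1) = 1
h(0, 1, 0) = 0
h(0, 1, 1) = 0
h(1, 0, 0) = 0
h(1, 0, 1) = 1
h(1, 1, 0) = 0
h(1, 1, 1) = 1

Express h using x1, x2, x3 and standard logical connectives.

h(x1, x2, x3) = (((~x1 & ~x2) & x3) | ((x1 & ~x2) & x3)) | ((x1 & x2) & x3)

h=1 on 3 inputs: (0,0,1), (1,0,1), (1,1,1). Reading each as a conjunction of literals (¬x1·¬x2·x3, x1·¬x2·x3, x1·x2·x3) and taking the OR gives the canonical DNF.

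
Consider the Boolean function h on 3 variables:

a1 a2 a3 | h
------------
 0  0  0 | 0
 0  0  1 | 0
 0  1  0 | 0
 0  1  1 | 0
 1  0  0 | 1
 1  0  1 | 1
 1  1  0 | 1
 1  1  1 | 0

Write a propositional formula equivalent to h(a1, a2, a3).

h(a1, a2, a3) = (((a1 AND NOT a2) AND NOT a3) OR ((a1 AND NOT a2) AND a3)) OR ((a1 AND a2) AND NOT a3)

The 1-rows are (1,0,0), (1,0,1), (1,1,0). Each contributes one minterm — a1·¬a2·¬a3; a1·¬a2·a3; a1·a2·¬a3 — and their disjunction is a sum-of-products form of h.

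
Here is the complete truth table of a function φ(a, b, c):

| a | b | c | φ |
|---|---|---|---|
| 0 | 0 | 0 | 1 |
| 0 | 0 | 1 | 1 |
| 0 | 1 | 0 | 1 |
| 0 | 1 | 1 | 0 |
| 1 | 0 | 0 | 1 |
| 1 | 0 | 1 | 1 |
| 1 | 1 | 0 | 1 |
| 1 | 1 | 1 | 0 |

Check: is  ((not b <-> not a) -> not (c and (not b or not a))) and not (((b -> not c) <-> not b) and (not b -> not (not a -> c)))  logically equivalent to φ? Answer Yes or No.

No

Test each input against both φ and the formula:
  a=0, b=0, c=0: formula gives 0, but φ = 1 ✗
Since they disagree at (0,0,0), the expression is not a correct formula for φ.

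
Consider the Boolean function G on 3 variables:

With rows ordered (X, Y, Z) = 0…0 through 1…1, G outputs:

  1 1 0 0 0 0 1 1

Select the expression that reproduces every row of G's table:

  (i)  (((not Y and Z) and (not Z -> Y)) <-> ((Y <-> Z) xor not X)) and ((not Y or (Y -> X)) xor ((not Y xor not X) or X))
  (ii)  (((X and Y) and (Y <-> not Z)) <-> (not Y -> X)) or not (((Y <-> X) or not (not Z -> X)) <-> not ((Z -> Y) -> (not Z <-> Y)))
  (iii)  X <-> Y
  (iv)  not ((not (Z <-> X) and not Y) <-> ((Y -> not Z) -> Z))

(i): at (0,1,1) it gives 1, but G = 0 — eliminated.
(ii): at (0,1,0) it gives 1, but G = 0 — eliminated.
(iv): at (0,0,0) it gives 0, but G = 1 — eliminated.
That leaves (iii). Evaluating it on every row reproduces the table of G exactly.

iii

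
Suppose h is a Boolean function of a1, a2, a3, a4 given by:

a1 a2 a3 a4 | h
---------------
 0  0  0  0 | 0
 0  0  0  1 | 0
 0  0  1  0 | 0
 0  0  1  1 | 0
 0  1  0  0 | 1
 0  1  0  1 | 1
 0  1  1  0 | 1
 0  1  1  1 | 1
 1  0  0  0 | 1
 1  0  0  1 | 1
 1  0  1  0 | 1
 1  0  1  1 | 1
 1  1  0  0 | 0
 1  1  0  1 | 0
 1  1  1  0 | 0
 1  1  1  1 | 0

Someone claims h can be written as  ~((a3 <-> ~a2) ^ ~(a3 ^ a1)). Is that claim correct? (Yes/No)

Check the formula against h row by row:
  a1=0, a2=0, a3=0, a4=0: formula gives 0, h = 0 ✓
  a1=0, a2=0, a3=0, a4=1: formula gives 0, h = 0 ✓
  a1=0, a2=0, a3=1, a4=0: formula gives 0, h = 0 ✓
  a1=0, a2=0, a3=1, a4=1: formula gives 0, h = 0 ✓
  … (the remaining 12 rows also agree.)
Every row agrees, so the formula is equivalent.

Yes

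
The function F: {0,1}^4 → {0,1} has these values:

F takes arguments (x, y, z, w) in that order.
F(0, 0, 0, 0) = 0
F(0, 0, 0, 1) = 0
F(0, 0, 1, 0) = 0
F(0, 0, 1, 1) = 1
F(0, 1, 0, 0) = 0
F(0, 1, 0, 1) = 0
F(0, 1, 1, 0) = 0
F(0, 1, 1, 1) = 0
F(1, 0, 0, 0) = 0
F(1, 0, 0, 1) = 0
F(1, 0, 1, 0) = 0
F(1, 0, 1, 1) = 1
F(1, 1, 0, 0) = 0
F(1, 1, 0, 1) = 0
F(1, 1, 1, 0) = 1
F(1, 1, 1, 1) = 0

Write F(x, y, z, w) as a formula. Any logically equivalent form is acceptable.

F(x, y, z, w) = ((((not x and not y) and z) and w) or (((x and not y) and z) and w)) or (((x and y) and z) and not w)

Collect the rows where F=1 — (0,0,1,1), (1,0,1,1), (1,1,1,0) — and write one minterm per row: ¬x·¬y·z·w, x·¬y·z·w, x·y·z·¬w. Their union (logical OR) reproduces the table exactly.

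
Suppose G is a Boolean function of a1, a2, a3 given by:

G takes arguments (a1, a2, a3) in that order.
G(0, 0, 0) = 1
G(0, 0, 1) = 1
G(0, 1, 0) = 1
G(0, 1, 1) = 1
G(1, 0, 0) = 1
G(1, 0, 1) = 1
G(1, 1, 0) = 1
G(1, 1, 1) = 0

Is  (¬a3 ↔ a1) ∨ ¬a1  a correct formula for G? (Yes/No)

Test each input against both G and the formula:
  a1=0, a2=0, a3=0: formula gives 1, G = 1 ✓
  a1=0, a2=0, a3=1: formula gives 1, G = 1 ✓
  a1=0, a2=1, a3=0: formula gives 1, G = 1 ✓
  a1=0, a2=1, a3=1: formula gives 1, G = 1 ✓
  a1=1, a2=0, a3=0: formula gives 1, G = 1 ✓
  a1=1, a2=0, a3=1: formula gives 0, but G = 1 ✗
Since they disagree at (1,0,1), the expression is not a correct formula for G.

No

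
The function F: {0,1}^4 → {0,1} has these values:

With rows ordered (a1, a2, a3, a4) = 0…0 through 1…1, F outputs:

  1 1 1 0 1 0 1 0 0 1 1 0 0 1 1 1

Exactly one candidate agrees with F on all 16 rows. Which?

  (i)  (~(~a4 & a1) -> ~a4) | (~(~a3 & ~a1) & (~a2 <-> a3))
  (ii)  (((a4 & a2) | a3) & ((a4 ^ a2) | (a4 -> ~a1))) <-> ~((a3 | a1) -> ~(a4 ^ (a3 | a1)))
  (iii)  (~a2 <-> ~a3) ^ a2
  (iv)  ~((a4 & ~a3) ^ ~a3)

(i) fails at (0,0,0,1): the formula yields 0, F is 1.
(iii) fails at (0,0,1,0): the formula yields 0, F is 1.
(iv) fails at (0,0,0,0): the formula yields 0, F is 1.
Only (ii) survives; checking it on all 16 rows confirms it matches F.

ii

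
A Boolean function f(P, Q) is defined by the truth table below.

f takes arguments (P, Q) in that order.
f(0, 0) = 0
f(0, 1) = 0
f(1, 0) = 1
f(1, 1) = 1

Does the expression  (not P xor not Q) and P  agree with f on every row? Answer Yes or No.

Test each input against both f and the formula:
  P=0, Q=0: formula gives 0, f = 0 ✓
  P=0, Q=1: formula gives 0, f = 0 ✓
  P=1, Q=0: formula gives 1, f = 1 ✓
  P=1, Q=1: formula gives 0, but f = 1 ✗
Row (1,1) is a counterexample, so the formula is not equivalent to f.

No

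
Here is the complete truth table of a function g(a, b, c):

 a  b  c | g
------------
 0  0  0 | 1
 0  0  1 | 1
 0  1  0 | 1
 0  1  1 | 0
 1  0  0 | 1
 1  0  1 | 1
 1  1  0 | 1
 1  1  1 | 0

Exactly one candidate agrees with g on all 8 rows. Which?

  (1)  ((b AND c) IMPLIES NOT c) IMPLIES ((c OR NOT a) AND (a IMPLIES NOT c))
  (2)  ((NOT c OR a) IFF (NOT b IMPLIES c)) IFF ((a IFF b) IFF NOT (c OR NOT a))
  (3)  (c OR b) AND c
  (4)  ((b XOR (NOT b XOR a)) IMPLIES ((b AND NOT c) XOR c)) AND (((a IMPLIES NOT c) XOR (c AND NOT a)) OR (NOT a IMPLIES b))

(1) fails at (0,1,1): the formula yields 1, g is 0.
(3) fails at (0,0,0): the formula yields 0, g is 1.
(4) fails at (0,0,0): the formula yields 0, g is 1.
Only (2) survives; checking it on all 8 rows confirms it matches g.

2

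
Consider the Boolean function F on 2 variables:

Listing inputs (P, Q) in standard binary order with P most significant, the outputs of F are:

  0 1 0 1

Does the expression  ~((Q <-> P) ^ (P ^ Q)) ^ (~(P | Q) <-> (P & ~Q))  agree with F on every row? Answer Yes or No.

Yes

Evaluate ~((Q <-> P) ^ (P ^ Q)) ^ (~(P | Q) <-> (P & ~Q)) on each row and compare to F:
  P=0, Q=0: formula gives 0, F = 0 ✓
  P=0, Q=1: formula gives 1, F = 1 ✓
  P=1, Q=0: formula gives 0, F = 0 ✓
  P=1, Q=1: formula gives 1, F = 1 ✓
Every row agrees, so the formula is equivalent.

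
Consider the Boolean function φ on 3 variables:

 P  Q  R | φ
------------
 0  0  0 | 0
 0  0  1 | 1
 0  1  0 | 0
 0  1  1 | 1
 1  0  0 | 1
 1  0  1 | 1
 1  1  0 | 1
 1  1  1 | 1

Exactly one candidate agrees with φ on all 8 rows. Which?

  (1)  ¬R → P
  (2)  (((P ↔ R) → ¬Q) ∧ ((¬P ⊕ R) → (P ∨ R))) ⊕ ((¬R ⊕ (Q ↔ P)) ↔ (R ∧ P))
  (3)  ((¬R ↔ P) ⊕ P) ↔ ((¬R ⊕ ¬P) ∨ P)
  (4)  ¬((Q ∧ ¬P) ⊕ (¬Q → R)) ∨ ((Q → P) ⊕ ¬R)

(2) fails at (0,0,0): the formula yields 1, φ is 0.
(3) fails at (0,0,0): the formula yields 1, φ is 0.
(4) fails at (0,0,0): the formula yields 1, φ is 0.
That leaves (1). Evaluating it on every row reproduces the table of φ exactly.

1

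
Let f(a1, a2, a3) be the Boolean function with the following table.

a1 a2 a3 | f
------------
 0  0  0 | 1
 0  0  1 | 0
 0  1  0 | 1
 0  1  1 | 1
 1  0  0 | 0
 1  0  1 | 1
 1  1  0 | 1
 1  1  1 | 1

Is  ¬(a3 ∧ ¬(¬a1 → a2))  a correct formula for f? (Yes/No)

Check the formula against f row by row:
  a1=0, a2=0, a3=0: formula gives 1, f = 1 ✓
  a1=0, a2=0, a3=1: formula gives 0, f = 0 ✓
  a1=0, a2=1, a3=0: formula gives 1, f = 1 ✓
  a1=0, a2=1, a3=1: formula gives 1, f = 1 ✓
  a1=1, a2=0, a3=0: formula gives 1, but f = 0 ✗
A single disagreement suffices: at (1,0,0) they differ, so the formula does not compute f.

No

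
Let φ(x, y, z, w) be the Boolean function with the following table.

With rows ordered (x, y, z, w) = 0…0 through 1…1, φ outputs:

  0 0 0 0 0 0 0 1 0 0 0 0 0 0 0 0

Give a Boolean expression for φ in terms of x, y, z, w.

φ is 1 on exactly one input, (0,1,1,1), whose minterm is ¬x·y·z·w. So φ is just that conjunction.

φ(x, y, z, w) = ((~x & y) & z) & w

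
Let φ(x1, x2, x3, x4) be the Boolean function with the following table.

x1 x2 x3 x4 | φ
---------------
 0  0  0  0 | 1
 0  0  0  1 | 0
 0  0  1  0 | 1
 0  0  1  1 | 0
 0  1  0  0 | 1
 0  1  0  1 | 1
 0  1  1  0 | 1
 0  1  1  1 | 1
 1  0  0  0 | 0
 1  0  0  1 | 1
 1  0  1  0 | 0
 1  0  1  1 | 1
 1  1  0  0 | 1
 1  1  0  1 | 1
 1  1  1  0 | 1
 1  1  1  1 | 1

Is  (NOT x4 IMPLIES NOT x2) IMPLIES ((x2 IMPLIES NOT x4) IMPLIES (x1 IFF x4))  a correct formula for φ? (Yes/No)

Yes

Test each input against both φ and the formula:
  x1=0, x2=0, x3=0, x4=0: formula gives 1, φ = 1 ✓
  x1=0, x2=0, x3=0, x4=1: formula gives 0, φ = 0 ✓
  x1=0, x2=0, x3=1, x4=0: formula gives 1, φ = 1 ✓
  x1=0, x2=0, x3=1, x4=1: formula gives 0, φ = 0 ✓
  … (the remaining 12 rows also agree.)
All 16 rows match — the expression computes φ exactly.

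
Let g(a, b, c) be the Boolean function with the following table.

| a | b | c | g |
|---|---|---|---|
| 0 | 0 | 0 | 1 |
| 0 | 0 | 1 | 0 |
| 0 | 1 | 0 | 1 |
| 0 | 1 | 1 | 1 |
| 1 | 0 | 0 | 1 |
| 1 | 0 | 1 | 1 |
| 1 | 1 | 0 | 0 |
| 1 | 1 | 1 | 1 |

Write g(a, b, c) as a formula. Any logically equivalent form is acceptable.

The 0-rows are (0,0,1), (1,1,0). Take each as a conjunction (¬a·¬b·c, a·b·¬c), form their disjunction, and complement — that gives a formula that is 1 everywhere g is.

g(a, b, c) = NOT (((NOT a AND NOT b) AND c) OR ((a AND b) AND NOT c))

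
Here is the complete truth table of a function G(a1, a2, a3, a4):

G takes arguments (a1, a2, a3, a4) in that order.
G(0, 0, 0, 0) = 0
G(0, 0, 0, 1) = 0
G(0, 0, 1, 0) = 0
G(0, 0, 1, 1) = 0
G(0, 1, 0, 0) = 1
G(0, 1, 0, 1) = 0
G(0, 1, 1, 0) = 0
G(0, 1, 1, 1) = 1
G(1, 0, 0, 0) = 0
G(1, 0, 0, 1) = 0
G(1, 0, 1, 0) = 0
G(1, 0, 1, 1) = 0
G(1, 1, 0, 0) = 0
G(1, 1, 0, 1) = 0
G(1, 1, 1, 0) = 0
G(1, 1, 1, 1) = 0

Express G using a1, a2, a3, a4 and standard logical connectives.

G=1 on 2 inputs: (0,1,0,0), (0,1,1,1). Reading each as a conjunction of literals (¬a1·a2·¬a3·¬a4, ¬a1·a2·a3·a4) and taking the OR gives the canonical DNF.

G(a1, a2, a3, a4) = (((a1' · a2) · a3') · a4') + (((a1' · a2) · a3) · a4)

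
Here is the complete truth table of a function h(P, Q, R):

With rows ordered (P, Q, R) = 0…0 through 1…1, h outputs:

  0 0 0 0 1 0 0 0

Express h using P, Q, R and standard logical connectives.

h is 1 on exactly one input, (1,0,0), whose minterm is P·¬Q·¬R. So h is just that conjunction.

h(P, Q, R) = (P · Q') · R'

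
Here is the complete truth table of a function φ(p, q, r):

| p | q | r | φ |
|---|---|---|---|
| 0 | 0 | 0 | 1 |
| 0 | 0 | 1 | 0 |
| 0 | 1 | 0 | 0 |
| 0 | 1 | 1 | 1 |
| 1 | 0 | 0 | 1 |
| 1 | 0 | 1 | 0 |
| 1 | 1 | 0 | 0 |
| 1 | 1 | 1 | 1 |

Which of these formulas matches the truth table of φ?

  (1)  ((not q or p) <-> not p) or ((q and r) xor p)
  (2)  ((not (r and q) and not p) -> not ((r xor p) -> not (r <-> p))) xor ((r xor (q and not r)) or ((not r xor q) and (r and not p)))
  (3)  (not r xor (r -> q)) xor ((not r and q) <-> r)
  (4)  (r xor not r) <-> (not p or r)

(1): at (0,0,1) it gives 1, but φ = 0 — eliminated.
(2): at (0,0,0) it gives 0, but φ = 1 — eliminated.
(4): at (0,0,1) it gives 1, but φ = 0 — eliminated.
(3) is the remaining candidate, and it agrees with φ on all 8 inputs.

3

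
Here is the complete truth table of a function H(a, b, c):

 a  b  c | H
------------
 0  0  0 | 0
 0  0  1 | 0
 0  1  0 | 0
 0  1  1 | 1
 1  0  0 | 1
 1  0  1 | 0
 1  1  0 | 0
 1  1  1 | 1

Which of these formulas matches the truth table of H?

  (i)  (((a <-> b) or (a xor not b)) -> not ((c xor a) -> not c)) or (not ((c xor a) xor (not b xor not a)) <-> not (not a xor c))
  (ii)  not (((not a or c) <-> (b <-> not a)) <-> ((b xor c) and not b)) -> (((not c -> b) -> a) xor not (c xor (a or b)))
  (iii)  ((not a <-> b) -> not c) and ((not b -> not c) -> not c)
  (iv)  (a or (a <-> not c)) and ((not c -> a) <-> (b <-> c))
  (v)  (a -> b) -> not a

iv

(i) fails at (0,0,1): the formula yields 1, H is 0.
(ii) fails at (0,0,0): the formula yields 1, H is 0.
(iii) fails at (0,0,0): the formula yields 1, H is 0.
(v) fails at (0,0,0): the formula yields 1, H is 0.
Only (iv) survives; checking it on all 8 rows confirms it matches H.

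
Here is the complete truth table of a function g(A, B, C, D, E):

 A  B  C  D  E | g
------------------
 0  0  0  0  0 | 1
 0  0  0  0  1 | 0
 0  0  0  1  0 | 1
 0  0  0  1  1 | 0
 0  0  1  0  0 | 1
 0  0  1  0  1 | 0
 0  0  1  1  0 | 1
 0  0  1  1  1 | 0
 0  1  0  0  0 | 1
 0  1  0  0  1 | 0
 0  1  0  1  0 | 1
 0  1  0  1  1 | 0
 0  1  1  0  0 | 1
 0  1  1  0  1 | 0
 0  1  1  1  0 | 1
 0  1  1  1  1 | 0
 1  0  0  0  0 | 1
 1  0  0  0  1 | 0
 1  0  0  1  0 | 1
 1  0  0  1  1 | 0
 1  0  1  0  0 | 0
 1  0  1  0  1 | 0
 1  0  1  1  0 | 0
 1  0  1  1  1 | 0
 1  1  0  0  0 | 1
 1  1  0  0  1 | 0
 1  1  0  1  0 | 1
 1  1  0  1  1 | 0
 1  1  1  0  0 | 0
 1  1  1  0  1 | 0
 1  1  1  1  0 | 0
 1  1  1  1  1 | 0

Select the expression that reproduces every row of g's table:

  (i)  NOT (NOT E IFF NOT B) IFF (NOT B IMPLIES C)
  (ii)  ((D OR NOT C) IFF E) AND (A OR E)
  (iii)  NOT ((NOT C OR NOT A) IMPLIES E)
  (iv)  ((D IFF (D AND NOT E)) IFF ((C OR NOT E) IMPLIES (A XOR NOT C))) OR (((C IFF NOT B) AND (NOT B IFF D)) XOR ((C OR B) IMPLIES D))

iii

(i): at (0,0,1,0,0) it gives 0, but g = 1 — eliminated.
(ii): at (0,0,0,0,0) it gives 0, but g = 1 — eliminated.
(iv): at (0,0,0,0,1) it gives 1, but g = 0 — eliminated.
That leaves (iii). Evaluating it on every row reproduces the table of g exactly.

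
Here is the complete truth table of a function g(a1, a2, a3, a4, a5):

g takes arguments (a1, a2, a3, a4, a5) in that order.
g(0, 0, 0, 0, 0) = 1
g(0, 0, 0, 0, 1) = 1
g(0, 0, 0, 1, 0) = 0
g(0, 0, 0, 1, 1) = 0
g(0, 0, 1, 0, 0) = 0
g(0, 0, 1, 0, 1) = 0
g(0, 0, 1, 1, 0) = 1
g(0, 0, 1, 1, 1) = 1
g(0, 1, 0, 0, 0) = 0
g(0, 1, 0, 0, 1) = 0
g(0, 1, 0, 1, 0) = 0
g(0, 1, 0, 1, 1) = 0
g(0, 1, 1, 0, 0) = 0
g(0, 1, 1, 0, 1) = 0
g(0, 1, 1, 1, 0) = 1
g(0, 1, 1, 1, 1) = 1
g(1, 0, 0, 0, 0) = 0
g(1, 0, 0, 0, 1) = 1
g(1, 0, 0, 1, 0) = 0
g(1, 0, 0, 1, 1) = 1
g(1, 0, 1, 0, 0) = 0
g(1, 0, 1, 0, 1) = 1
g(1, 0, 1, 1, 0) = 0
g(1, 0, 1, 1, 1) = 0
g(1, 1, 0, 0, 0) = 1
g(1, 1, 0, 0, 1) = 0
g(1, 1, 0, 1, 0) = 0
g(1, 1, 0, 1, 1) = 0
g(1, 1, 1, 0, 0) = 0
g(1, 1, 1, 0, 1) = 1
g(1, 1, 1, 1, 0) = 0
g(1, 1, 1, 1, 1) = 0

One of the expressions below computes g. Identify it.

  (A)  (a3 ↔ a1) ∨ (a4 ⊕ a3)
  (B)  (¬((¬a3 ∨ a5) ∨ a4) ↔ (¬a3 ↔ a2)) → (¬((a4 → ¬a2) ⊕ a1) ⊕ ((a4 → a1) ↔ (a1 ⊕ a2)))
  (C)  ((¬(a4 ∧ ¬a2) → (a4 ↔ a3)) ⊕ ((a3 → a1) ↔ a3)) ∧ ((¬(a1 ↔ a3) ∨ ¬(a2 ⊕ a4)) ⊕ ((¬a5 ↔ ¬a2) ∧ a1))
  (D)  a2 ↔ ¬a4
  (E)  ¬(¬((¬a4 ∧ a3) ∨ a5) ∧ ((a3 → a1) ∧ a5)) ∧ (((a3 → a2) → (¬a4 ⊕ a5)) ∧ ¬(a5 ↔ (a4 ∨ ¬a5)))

C

(A) fails at (0,0,0,1,0): the formula yields 1, g is 0.
(B) fails at (0,0,0,0,0): the formula yields 0, g is 1.
(D) fails at (0,0,0,0,0): the formula yields 0, g is 1.
(E) fails at (0,0,0,0,1): the formula yields 0, g is 1.
That leaves (C). Evaluating it on every row reproduces the table of g exactly.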